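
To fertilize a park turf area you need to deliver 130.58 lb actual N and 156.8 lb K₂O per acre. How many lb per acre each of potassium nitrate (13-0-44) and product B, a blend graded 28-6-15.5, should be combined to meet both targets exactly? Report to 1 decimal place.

229.6 lb potassium nitrate, 359.7 lb product B

Let a = lb of potassium nitrate, b = lb of product B (per acre).
N: 0.13·a + 0.28·b = 130.58
K₂O: 0.44·a + 0.155·b = 156.8
Eliminate b: (row1) − 0.28/0.155·(row2) → -0.664839·a = -152.672, so a = 229.637.
Then b = (156.8 − 0.44·229.637) / 0.155 = 359.74.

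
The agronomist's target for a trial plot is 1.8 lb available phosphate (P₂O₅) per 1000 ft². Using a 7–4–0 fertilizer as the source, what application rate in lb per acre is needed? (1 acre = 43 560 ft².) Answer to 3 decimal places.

1960.200 lb of product per acre

Product per 1000 ft² = 1.8 / 4% = 45 lb.
Convert to per acre: 45 × 43.56 = 1960.2 lb.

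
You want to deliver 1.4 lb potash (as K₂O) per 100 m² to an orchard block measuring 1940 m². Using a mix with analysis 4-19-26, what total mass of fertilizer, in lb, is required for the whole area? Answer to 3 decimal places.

104.462 lb

Product per 100 m² = 1.4 / 26% = 5.38462 lb.
Total product = 5.38462 × 1940 / 100 = 104.4615 lb.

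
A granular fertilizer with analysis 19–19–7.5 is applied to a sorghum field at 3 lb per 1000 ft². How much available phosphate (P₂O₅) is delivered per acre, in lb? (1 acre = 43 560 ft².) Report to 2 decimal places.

P₂O₅ per 1000 ft² = 3 × 19% = 0.57 lb.
Convert to per acre: 0.57 × 43.56 = 24.8292 lb.

24.83 lb P₂O₅ per acre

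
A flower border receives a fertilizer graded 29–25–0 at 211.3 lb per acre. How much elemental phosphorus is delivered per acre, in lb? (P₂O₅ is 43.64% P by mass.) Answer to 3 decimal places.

P₂O₅ per acre = 211.3 × 25% = 52.825 lb.
Elemental P = 52.825 × 0.4364 = 23.0528 lb per acre.

23.053 lb P per acre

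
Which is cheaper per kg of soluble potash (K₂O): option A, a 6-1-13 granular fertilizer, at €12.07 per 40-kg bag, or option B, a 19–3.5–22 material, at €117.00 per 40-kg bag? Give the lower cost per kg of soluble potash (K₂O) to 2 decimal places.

€2.32 per kg K₂O (option A)

option A: K₂O per bag = 40 × 13% = 5.2 kg; cost = 12.07 / 5.2 = €2.3212/kg K₂O.
option B: K₂O per bag = 40 × 22% = 8.8 kg; cost = 117.00 / 8.8 = €13.2955/kg K₂O.
option A is cheaper.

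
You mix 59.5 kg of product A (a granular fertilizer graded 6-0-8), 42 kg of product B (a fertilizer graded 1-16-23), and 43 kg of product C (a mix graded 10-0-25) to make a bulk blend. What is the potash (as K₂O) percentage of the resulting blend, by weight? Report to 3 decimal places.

17.419% K₂O

Total mass = 59.5 + 42 + 43 = 144.5 kg.
K₂O mass = 8%×59.5 + 23%×42 + 25%×43 = 25.17 kg.
% K₂O = 25.17 / 144.5 = 17.4187%.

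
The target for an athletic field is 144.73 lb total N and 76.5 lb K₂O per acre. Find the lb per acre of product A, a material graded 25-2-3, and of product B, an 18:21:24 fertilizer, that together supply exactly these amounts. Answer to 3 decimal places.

Per-acre balance (a = product A, b = product B):
N: 0.25·a + 0.18·b = 144.73
K₂O: 0.03·a + 0.24·b = 76.5
Eliminate b: (row1) − 0.18/0.24·(row2) → 0.2275·a = 87.355, so a = 383.97802.
Then b = (76.5 − 0.03·383.97802) / 0.24 = 270.7527.

383.978 lb product A, 270.753 lb product B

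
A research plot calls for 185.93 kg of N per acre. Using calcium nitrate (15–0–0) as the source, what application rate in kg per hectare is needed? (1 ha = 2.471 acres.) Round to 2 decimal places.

3062.89 kg of product per hectare

Product per acre = 185.93 / 15% = 1239.53 kg.
Convert to per hectare: 1239.53 × 2.471 = 3062.887 kg.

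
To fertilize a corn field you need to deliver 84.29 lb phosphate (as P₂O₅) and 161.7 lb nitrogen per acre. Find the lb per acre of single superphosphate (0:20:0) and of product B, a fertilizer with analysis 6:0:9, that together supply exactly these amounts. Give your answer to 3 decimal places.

421.450 lb single superphosphate, 2695.000 lb product B

With a, b = lb per acre of single superphosphate and product B:
P₂O₅: 0.2·a + 0·b = 84.29
N: 0·a + 0.06·b = 161.7
Solving simultaneously: a = 421.45, b = 2695.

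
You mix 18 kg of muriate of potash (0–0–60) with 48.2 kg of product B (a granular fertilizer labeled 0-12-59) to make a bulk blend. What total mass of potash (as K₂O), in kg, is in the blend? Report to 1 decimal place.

39.2 kg K₂O

K₂O mass = 60%×18 + 59%×48.2 = 39.238 kg.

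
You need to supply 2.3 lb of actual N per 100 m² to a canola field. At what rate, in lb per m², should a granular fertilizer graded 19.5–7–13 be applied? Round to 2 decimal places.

0.12 lb of product per sq m

Product per 100 m² = 2.3 / 19.5% = 11.7949 lb.
Convert to per m²: 11.7949 × 0.01 = 0.117949 lb.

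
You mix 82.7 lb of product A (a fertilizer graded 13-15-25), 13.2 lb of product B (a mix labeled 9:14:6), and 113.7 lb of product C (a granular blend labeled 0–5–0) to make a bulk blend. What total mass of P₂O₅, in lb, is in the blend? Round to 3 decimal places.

19.938 lb P₂O₅

P₂O₅ mass = 15%×82.7 + 14%×13.2 + 5%×113.7 = 19.938 lb.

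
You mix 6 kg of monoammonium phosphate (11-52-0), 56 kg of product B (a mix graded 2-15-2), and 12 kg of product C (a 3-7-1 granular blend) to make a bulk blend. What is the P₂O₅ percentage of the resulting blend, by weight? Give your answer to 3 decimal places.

16.703% P₂O₅

Total mass = 6 + 56 + 12 = 74 kg.
P₂O₅ mass = 52%×6 + 15%×56 + 7%×12 = 12.36 kg.
% P₂O₅ = 12.36 / 74 = 16.7027%.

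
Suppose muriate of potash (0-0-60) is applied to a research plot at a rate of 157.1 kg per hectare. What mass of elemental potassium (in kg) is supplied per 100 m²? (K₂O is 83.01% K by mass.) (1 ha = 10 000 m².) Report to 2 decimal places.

0.78 kg K per hundred sq m

K₂O per hectare = 157.1 × 60% = 94.26 kg.
Elemental K = 94.26 × 0.8301 = 78.2452 kg per hectare.
Convert to per 100 m²: 78.2452 × 0.01 = 0.782452 kg.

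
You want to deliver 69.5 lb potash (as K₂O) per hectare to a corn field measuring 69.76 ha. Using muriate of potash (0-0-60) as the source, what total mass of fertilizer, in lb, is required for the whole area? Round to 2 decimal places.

Product per hectare = 69.5 / 60% = 115.833 lb.
Total product = 115.833 × 69.76 = 8080.533 lb.

8080.53 lb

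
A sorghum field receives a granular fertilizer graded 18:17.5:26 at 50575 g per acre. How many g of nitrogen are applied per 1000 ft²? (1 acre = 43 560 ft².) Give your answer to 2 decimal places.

nitrogen per acre = 50575 × 18% = 9103.5 g.
Convert to per 1000 ft²: 9103.5 × 0.0229568 = 208.988 g.

208.99 g N per thousand sq ft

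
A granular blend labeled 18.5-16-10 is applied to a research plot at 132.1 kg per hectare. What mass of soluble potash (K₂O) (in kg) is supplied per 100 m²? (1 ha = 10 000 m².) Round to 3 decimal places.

K₂O per hectare = 132.1 × 10% = 13.21 kg.
Convert to per 100 m²: 13.21 × 0.01 = 0.1321 kg.

0.132 kg K₂O per hundred sq m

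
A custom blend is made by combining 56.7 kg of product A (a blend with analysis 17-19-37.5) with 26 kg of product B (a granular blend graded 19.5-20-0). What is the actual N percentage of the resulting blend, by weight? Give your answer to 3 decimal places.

Total mass = 56.7 + 26 = 82.7 kg.
N mass = 17%×56.7 + 19.5%×26 = 14.709 kg.
% N = 14.709 / 82.7 = 17.78597%.

17.786% N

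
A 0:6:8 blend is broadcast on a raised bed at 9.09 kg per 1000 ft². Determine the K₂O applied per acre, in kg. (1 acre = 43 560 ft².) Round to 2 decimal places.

31.68 kg K₂O per acre

K₂O per 1000 ft² = 9.09 × 8% = 0.7272 kg.
Convert to per acre: 0.7272 × 43.56 = 31.6768 kg.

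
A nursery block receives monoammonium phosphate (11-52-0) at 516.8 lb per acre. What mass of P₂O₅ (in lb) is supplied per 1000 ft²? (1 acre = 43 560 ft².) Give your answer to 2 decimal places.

6.17 lb P₂O₅ per thousand sq ft

P₂O₅ per acre = 516.8 × 52% = 268.736 lb.
Convert to per 1000 ft²: 268.736 × 0.0229568 = 6.16933 lb.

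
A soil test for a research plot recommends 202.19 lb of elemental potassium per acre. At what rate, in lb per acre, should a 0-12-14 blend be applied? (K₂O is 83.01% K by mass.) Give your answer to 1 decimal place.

1739.8 lb of product per acre

As K₂O: 202.19 / 0.8301 = 243.573 lb per acre.
Product per acre = 243.573 / 14% = 1739.81 lb.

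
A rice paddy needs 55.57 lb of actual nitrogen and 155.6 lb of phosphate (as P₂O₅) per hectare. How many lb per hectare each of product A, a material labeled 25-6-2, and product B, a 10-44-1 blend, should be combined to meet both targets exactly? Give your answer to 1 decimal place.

85.5 lb product A, 342.0 lb product B

Per-hectare balance (a = product A, b = product B):
N: 0.25·a + 0.1·b = 55.57
P₂O₅: 0.06·a + 0.44·b = 155.6
Eliminate b: (row1) − 0.1/0.44·(row2) → 0.236364·a = 20.2064, so a = 85.4885.
Then b = (155.6 − 0.06·85.4885) / 0.44 = 341.979.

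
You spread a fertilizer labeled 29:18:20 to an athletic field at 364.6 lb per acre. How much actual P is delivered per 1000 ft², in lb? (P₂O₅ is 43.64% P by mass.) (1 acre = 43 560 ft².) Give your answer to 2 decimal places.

P₂O₅ per acre = 364.6 × 18% = 65.628 lb.
Elemental P = 65.628 × 0.4364 = 28.6401 lb per acre.
Convert to per 1000 ft²: 28.6401 × 0.0229568 = 0.657485 lb.

0.66 lb P per thousand sq ft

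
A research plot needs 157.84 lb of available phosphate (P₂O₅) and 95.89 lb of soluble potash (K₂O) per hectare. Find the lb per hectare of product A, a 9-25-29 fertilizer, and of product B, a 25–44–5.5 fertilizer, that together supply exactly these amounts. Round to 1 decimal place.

294.3 lb product A, 191.5 lb product B

With a, b = lb per hectare of product A and product B:
P₂O₅: 0.25·a + 0.44·b = 157.84
K₂O: 0.29·a + 0.055·b = 95.89
Eliminate a: (row1) − 0.25/0.29·(row2) → 0.392586·b = 75.1762, so b = 191.49.
Back-substitute: a = (157.84 − 0.44·191.49) / 0.25 = 294.338.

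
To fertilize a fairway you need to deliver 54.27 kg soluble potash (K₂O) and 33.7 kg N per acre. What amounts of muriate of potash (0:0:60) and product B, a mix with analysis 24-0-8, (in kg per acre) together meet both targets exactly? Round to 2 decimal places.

71.73 kg muriate of potash, 140.42 kg product B

Let a = kg of muriate of potash, b = kg of product B (per acre).
K₂O: 0.6·a + 0.08·b = 54.27
N: 0·a + 0.24·b = 33.7
Solving simultaneously: a = 71.7278, b = 140.417.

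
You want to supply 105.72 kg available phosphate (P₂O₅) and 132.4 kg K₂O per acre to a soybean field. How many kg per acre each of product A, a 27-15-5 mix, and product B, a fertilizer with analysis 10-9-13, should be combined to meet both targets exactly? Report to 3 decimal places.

121.840 kg product A, 971.600 kg product B

Let a = kg of product A, b = kg of product B (per acre).
P₂O₅: 0.15·a + 0.09·b = 105.72
K₂O: 0.05·a + 0.13·b = 132.4
Solving simultaneously: a = 121.84, b = 971.6.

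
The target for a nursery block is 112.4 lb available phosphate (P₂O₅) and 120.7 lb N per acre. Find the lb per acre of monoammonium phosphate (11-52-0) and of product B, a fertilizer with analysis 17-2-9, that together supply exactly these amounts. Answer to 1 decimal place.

With a, b = lb per acre of monoammonium phosphate and product B:
P₂O₅: 0.52·a + 0.02·b = 112.4
N: 0.11·a + 0.17·b = 120.7
Eliminate b: (row1) − 0.02/0.17·(row2) → 0.507059·a = 98.2, so a = 193.666.
Then b = (120.7 − 0.11·193.666) / 0.17 = 584.687.

193.7 lb monoammonium phosphate, 584.7 lb product B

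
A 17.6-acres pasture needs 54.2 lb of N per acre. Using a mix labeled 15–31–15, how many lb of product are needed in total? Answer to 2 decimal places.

6359.47 lb

Product per acre = 54.2 / 15% = 361.333 lb.
Total product = 361.333 × 17.6 = 6359.467 lb.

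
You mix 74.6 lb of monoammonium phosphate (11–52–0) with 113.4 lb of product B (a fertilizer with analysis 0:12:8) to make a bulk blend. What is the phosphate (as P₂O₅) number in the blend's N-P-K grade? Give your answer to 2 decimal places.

27.87% P₂O₅

Total mass = 74.6 + 113.4 = 188 lb.
P₂O₅ mass = 52%×74.6 + 12%×113.4 = 52.4 lb.
% P₂O₅ = 52.4 / 188 = 27.8723%.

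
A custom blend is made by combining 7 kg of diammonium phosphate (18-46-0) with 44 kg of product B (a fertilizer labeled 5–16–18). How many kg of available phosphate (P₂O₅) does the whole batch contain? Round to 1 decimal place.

10.3 kg P₂O₅

P₂O₅ mass = 46%×7 + 16%×44 = 10.26 kg.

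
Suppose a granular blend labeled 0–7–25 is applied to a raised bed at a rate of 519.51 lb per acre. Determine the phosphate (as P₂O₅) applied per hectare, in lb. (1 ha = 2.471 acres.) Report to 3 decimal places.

89.860 lb P₂O₅ per hectare

P₂O₅ per acre = 519.51 × 7% = 36.3657 lb.
Convert to per hectare: 36.3657 × 2.471 = 89.8596 lb.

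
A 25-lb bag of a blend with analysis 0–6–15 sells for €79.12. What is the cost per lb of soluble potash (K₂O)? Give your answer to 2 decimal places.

K₂O in bag = 25 × 15% = 3.75 lb.
Cost per lb K₂O = €79.12 / 3.75 = €21.0987.

€21.10 per lb K₂O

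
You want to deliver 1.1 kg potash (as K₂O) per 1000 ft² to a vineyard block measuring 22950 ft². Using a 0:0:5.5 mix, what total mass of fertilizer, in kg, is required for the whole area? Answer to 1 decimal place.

Product per 1000 ft² = 1.1 / 5.5% = 20 kg.
Total product = 20 × 22950 / 1000 = 459 kg.

459.0 kg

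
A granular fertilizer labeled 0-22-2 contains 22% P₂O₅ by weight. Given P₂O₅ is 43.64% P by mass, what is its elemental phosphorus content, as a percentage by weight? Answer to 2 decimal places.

9.60% P

%P = 22 × 0.4364 = 9.6008%.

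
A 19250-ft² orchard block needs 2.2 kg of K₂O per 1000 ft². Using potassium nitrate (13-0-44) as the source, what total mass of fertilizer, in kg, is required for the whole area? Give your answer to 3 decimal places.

96.250 kg

Product per 1000 ft² = 2.2 / 44% = 5 kg.
Total product = 5 × 19250 / 1000 = 96.25 kg.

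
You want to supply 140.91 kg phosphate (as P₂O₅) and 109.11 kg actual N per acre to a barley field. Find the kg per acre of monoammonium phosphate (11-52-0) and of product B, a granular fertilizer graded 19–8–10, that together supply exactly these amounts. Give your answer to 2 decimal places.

With a, b = kg per acre of monoammonium phosphate and product B:
P₂O₅: 0.52·a + 0.08·b = 140.91
N: 0.11·a + 0.19·b = 109.11
Solving simultaneously: a = 200.49, b = 458.19.

200.49 kg monoammonium phosphate, 458.19 kg product B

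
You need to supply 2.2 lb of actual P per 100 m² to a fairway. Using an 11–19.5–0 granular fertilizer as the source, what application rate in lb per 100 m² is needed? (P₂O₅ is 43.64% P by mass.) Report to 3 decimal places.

As P₂O₅: 2.2 / 0.4364 = 5.04125 lb per 100 m².
Product per 100 m² = 5.04125 / 19.5% = 25.8525 lb.

25.853 lb of product per hundred sq m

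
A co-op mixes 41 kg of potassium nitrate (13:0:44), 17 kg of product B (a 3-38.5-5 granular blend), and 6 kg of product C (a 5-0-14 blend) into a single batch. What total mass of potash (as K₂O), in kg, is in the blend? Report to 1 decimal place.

K₂O mass = 44%×41 + 5%×17 + 14%×6 = 19.73 kg.

19.7 kg K₂O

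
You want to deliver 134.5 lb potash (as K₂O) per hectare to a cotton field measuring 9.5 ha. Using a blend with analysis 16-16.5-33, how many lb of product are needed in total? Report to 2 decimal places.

Product per hectare = 134.5 / 33% = 407.576 lb.
Total product = 407.576 × 9.5 = 3871.9697 lb.

3871.97 lb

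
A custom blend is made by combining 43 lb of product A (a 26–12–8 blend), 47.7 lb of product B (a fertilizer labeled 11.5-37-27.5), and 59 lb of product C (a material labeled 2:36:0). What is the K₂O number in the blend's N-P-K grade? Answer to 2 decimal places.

Total mass = 43 + 47.7 + 59 = 149.7 lb.
K₂O mass = 8%×43 + 27.5%×47.7 + 0%×59 = 16.5575 lb.
% K₂O = 16.5575 / 149.7 = 11.0605%.

11.06% K₂O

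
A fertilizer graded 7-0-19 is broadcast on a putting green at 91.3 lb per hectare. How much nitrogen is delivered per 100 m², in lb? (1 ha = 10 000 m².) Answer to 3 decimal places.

0.064 lb N per hundred sq m

nitrogen per hectare = 91.3 × 7% = 6.391 lb.
Convert to per 100 m²: 6.391 × 0.01 = 0.06391 lb.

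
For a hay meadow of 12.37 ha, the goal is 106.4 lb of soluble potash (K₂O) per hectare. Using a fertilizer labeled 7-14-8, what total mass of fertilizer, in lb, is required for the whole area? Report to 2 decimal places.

16452.10 lb

Product per hectare = 106.4 / 8% = 1330 lb.
Total product = 1330 × 12.37 = 16452.1 lb.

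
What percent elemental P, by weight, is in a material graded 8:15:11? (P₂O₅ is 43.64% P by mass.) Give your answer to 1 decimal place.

%P = 15 × 0.4364 = 6.546%.

6.5% P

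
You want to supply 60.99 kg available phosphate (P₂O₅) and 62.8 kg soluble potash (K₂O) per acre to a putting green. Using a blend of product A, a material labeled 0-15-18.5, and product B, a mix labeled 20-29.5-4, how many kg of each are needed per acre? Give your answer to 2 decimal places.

331.17 kg product A, 38.36 kg product B

Per-acre balance (a = product A, b = product B):
P₂O₅: 0.15·a + 0.295·b = 60.99
K₂O: 0.185·a + 0.04·b = 62.8
Eliminate b: (row1) − 0.295/0.04·(row2) → -1.21437·a = -402.16, so a = 331.166.
Then b = (62.8 − 0.185·331.166) / 0.04 = 38.3562.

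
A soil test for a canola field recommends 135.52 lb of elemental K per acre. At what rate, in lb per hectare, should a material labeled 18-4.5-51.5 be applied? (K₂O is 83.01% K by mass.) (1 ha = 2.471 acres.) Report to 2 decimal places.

783.32 lb of product per hectare

As K₂O: 135.52 / 0.8301 = 163.257 lb per acre.
Product per acre = 163.257 / 51.5% = 317.005 lb.
Convert to per hectare: 317.005 × 2.471 = 783.319 lb.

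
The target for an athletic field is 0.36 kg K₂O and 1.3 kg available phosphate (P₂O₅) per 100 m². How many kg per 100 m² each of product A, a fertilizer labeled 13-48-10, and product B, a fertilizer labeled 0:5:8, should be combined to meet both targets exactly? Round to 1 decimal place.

2.6 kg product A, 1.3 kg product B

Per-100 m² balance (a = product A, b = product B):
K₂O: 0.1·a + 0.08·b = 0.36
P₂O₅: 0.48·a + 0.05·b = 1.3
From row1: a = (0.36 − 0.08·b) / 0.1.
Into row2: 0.48·(0.36 − 0.08·b)/0.1 + 0.05·b = 1.3 → b = 1.28144, a = 2.57485.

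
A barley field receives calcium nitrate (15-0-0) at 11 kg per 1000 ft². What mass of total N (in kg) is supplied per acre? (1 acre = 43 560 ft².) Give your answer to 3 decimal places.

nitrogen per 1000 ft² = 11 × 15% = 1.65 kg.
Convert to per acre: 1.65 × 43.56 = 71.874 kg.

71.874 kg N per acre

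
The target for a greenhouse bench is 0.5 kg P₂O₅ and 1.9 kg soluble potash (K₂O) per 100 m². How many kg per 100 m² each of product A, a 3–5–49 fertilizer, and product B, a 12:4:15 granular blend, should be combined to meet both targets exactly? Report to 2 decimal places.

0.08 kg product A, 12.40 kg product B

Per-100 m² balance (a = product A, b = product B):
P₂O₅: 0.05·a + 0.04·b = 0.5
K₂O: 0.49·a + 0.15·b = 1.9
Eliminate a: (row1) − 0.05/0.49·(row2) → 0.0246939·b = 0.306122, so b = 12.3967.
Back-substitute: a = (0.5 − 0.04·12.3967) / 0.05 = 0.0826446.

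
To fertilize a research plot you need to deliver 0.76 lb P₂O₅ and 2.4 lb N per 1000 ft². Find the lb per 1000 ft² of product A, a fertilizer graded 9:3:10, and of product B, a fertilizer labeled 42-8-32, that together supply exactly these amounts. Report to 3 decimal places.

Per-1000 ft² balance (a = product A, b = product B):
P₂O₅: 0.03·a + 0.08·b = 0.76
N: 0.09·a + 0.42·b = 2.4
From row1: a = (0.76 − 0.08·b) / 0.03.
Into row2: 0.09·(0.76 − 0.08·b)/0.03 + 0.42·b = 2.4 → b = 0.666667, a = 23.5556.

23.556 lb product A, 0.667 lb product B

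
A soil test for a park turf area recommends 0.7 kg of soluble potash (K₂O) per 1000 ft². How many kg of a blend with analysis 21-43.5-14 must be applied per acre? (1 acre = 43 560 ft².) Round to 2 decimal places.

217.80 kg of product per acre

Product per 1000 ft² = 0.7 / 14% = 5 kg.
Convert to per acre: 5 × 43.56 = 217.8 kg.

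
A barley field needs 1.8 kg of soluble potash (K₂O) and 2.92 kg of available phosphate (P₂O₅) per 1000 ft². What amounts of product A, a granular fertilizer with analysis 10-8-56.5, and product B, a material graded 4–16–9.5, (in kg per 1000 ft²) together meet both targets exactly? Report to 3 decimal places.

Let a = kg of product A, b = kg of product B (per 1000 ft²).
K₂O: 0.565·a + 0.095·b = 1.8
P₂O₅: 0.08·a + 0.16·b = 2.92
From row1: a = (1.8 − 0.095·b) / 0.565.
Into row2: 0.08·(1.8 − 0.095·b)/0.565 + 0.16·b = 2.92 → b = 18.18599, a = 0.128019.

0.128 kg product A, 18.186 kg product B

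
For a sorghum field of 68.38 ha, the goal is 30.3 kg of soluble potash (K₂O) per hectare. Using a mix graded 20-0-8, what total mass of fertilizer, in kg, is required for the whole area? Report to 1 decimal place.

Product per hectare = 30.3 / 8% = 378.75 kg.
Total product = 378.75 × 68.38 = 25898.92 kg.

25898.9 kg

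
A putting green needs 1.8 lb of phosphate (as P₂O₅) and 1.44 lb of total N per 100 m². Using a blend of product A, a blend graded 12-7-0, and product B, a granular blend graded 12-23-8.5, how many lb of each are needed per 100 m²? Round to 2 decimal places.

With a, b = lb per 100 m² of product A and product B:
P₂O₅: 0.07·a + 0.23·b = 1.8
N: 0.12·a + 0.12·b = 1.44
Solving simultaneously: a = 6, b = 6.

6.00 lb product A, 6.00 lb product B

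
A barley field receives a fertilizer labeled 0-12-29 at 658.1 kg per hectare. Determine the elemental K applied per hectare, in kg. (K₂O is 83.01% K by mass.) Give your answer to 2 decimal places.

158.42 kg K per hectare

K₂O per hectare = 658.1 × 29% = 190.849 kg.
Elemental K = 190.849 × 0.8301 = 158.424 kg per hectare.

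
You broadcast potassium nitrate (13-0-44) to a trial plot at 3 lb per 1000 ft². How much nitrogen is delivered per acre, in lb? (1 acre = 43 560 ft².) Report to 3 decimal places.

nitrogen per 1000 ft² = 3 × 13% = 0.39 lb.
Convert to per acre: 0.39 × 43.56 = 16.9884 lb.

16.988 lb N per acre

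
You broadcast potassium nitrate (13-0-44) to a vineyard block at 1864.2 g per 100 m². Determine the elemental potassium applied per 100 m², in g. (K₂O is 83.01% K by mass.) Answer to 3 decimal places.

K₂O per 100 m² = 1864.2 × 44% = 820.248 g.
Elemental K = 820.248 × 0.8301 = 680.8879 g per 100 m².

680.888 g K per hundred sq m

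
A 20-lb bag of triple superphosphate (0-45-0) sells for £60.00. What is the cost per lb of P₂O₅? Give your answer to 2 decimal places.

P₂O₅ in bag = 20 × 45% = 9 lb.
Cost per lb P₂O₅ = £60.00 / 9 = £6.6667.

£6.67 per lb P₂O₅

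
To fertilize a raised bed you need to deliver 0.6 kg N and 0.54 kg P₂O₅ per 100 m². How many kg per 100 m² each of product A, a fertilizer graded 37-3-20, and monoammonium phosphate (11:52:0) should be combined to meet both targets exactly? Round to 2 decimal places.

1.34 kg product A, 0.96 kg monoammonium phosphate

Let a = kg of product A, b = kg of monoammonium phosphate (per 100 m²).
N: 0.37·a + 0.11·b = 0.6
P₂O₅: 0.03·a + 0.52·b = 0.54
From row1: a = (0.6 − 0.11·b) / 0.37.
Into row2: 0.03·(0.6 − 0.11·b)/0.37 + 0.52·b = 0.54 → b = 0.961396, a = 1.3358.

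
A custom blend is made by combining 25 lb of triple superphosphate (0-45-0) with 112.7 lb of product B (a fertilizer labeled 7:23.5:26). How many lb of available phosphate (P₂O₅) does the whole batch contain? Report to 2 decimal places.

P₂O₅ mass = 45%×25 + 23.5%×112.7 = 37.7345 lb.

37.73 lb P₂O₅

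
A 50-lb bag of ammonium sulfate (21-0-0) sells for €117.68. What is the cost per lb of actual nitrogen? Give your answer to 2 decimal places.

€11.21 per lb N

N in bag = 50 × 21% = 10.5 lb.
Cost per lb N = €117.68 / 10.5 = €11.2076.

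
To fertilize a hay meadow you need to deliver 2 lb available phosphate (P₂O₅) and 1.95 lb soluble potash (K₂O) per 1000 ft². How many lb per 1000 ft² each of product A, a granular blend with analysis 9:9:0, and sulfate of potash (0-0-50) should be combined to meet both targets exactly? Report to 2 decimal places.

Per-1000 ft² balance (a = product A, b = sulfate of potash):
P₂O₅: 0.09·a + 0·b = 2
K₂O: 0·a + 0.5·b = 1.95
Solving simultaneously: a = 22.2222, b = 3.9.

22.22 lb product A, 3.90 lb sulfate of potash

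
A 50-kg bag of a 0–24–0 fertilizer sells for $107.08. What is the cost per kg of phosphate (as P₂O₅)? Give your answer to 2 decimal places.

$8.92 per kg P₂O₅

P₂O₅ in bag = 50 × 24% = 12 kg.
Cost per kg P₂O₅ = $107.08 / 12 = $8.9233.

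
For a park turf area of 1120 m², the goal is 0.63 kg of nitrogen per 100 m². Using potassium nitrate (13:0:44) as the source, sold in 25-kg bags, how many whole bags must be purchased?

Product per 100 m² = 0.63 / 13% = 4.84615 kg.
Total product = 4.84615 × 1120 / 100 = 54.2769 kg.
Bags = ⌈54.2769 / 25⌉ = 3.

3 bags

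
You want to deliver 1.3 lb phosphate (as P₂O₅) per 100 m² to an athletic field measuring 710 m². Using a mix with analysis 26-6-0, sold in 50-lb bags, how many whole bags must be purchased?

4 bags

Product per 100 m² = 1.3 / 6% = 21.6667 lb.
Total product = 21.6667 × 710 / 100 = 153.833 lb.
Bags = ⌈153.833 / 50⌉ = 4.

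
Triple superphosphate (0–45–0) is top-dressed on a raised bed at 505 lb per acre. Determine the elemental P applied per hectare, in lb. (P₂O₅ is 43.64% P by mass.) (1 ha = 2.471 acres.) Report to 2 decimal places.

P₂O₅ per acre = 505 × 45% = 227.25 lb.
Elemental P = 227.25 × 0.4364 = 99.1719 lb per acre.
Convert to per hectare: 99.1719 × 2.471 = 245.054 lb.

245.05 lb P per hectare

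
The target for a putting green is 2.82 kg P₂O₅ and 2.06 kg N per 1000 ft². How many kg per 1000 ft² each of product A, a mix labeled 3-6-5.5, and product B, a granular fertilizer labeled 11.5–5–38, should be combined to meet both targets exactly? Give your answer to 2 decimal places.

40.98 kg product A, 7.22 kg product B

Let a = kg of product A, b = kg of product B (per 1000 ft²).
P₂O₅: 0.06·a + 0.05·b = 2.82
N: 0.03·a + 0.115·b = 2.06
Eliminate a: (row1) − 0.06/0.03·(row2) → -0.18·b = -1.3, so b = 7.22222.
Back-substitute: a = (2.82 − 0.05·7.22222) / 0.06 = 40.9815.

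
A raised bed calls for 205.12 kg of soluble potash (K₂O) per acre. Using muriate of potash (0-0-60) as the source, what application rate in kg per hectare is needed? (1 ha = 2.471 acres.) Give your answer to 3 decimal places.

844.753 kg of product per hectare

Product per acre = 205.12 / 60% = 341.867 kg.
Convert to per hectare: 341.867 × 2.471 = 844.7525 kg.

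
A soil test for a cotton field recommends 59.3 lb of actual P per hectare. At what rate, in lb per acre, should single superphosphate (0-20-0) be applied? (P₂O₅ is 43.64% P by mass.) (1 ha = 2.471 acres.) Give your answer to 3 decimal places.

274.959 lb of product per acre

As P₂O₅: 59.3 / 0.4364 = 135.885 lb per hectare.
Product per hectare = 135.885 / 20% = 679.423 lb.
Convert to per acre: 679.423 × 0.404694 = 274.9585 lb.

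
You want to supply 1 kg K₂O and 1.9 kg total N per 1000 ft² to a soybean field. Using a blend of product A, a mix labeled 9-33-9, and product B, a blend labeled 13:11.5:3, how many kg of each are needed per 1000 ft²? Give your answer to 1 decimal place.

Let a = kg of product A, b = kg of product B (per 1000 ft²).
K₂O: 0.09·a + 0.03·b = 1
N: 0.09·a + 0.13·b = 1.9
Eliminate b: (row1) − 0.03/0.13·(row2) → 0.0692308·a = 0.561538, so a = 8.11111.
Then b = (1.9 − 0.09·8.11111) / 0.13 = 9.

8.1 kg product A, 9.0 kg product B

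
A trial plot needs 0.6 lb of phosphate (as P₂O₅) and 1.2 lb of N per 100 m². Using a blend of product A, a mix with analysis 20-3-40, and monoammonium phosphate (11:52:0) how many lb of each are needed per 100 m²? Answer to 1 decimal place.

With a, b = lb per 100 m² of product A and monoammonium phosphate:
P₂O₅: 0.03·a + 0.52·b = 0.6
N: 0.2·a + 0.11·b = 1.2
Eliminate b: (row1) − 0.52/0.11·(row2) → -0.915455·a = -5.07273, so a = 5.54121.
Then b = (1.2 − 0.2·5.54121) / 0.11 = 0.834161.

5.5 lb product A, 0.8 lb monoammonium phosphate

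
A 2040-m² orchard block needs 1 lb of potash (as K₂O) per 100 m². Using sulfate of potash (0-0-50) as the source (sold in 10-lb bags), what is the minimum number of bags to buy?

Product per 100 m² = 1 / 50% = 2 lb.
Total product = 2 × 2040 / 100 = 40.8 lb.
Bags = ⌈40.8 / 10⌉ = 5.

5 bags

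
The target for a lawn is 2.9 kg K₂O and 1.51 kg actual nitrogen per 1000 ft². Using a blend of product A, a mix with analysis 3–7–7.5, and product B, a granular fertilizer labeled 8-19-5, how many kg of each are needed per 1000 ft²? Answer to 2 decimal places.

34.78 kg product A, 5.83 kg product B

Per-1000 ft² balance (a = product A, b = product B):
K₂O: 0.075·a + 0.05·b = 2.9
N: 0.03·a + 0.08·b = 1.51
Solving simultaneously: a = 34.7778, b = 5.83333.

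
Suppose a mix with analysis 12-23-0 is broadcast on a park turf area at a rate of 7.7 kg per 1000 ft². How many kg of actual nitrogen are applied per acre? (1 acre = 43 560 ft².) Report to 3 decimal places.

40.249 kg N per acre

nitrogen per 1000 ft² = 7.7 × 12% = 0.924 kg.
Convert to per acre: 0.924 × 43.56 = 40.2494 kg.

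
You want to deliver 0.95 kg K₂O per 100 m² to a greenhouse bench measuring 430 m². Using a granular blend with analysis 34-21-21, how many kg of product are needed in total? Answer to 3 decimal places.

19.452 kg

Product per 100 m² = 0.95 / 21% = 4.52381 kg.
Total product = 4.52381 × 430 / 100 = 19.4524 kg.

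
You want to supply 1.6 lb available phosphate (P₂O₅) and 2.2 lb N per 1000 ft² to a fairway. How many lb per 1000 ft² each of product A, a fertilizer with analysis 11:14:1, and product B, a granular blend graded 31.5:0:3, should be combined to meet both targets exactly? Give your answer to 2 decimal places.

11.43 lb product A, 2.99 lb product B

Let a = lb of product A, b = lb of product B (per 1000 ft²).
P₂O₅: 0.14·a + 0·b = 1.6
N: 0.11·a + 0.315·b = 2.2
From row1: a = (1.6 − 0·b) / 0.14.
Into row2: 0.11·(1.6 − 0·b)/0.14 + 0.315·b = 2.2 → b = 2.9932, a = 11.4286.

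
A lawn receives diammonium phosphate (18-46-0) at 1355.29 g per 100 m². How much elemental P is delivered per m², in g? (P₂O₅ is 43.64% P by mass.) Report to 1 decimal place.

P₂O₅ per 100 m² = 1355.29 × 46% = 623.433 g.
Elemental P = 623.433 × 0.4364 = 272.066 g per 100 m².
Convert to per m²: 272.066 × 0.01 = 2.72066 g.

2.7 g P per sq m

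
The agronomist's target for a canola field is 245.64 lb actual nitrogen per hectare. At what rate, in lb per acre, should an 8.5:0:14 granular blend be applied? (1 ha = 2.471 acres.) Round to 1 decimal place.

1169.5 lb of product per acre

Product per hectare = 245.64 / 8.5% = 2889.88 lb.
Convert to per acre: 2889.88 × 0.404694 = 1169.52 lb.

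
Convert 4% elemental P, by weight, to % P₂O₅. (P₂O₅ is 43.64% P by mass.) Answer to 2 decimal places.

9.17% P₂O₅

%P₂O₅ = 4 / 0.4364 = 9.1659%.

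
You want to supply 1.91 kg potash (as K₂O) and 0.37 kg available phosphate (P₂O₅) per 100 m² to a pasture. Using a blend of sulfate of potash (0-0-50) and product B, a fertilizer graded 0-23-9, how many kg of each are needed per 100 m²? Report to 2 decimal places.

3.53 kg sulfate of potash, 1.61 kg product B

With a, b = kg per 100 m² of sulfate of potash and product B:
K₂O: 0.5·a + 0.09·b = 1.91
P₂O₅: 0·a + 0.23·b = 0.37
Solving simultaneously: a = 3.53043, b = 1.6087.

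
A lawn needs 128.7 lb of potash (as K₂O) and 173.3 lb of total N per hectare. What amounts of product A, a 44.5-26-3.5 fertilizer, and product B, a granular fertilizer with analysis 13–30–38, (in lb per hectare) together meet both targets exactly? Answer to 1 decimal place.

298.5 lb product A, 311.2 lb product B

Let a = lb of product A, b = lb of product B (per hectare).
K₂O: 0.035·a + 0.38·b = 128.7
N: 0.445·a + 0.13·b = 173.3
Solving simultaneously: a = 298.529, b = 311.188.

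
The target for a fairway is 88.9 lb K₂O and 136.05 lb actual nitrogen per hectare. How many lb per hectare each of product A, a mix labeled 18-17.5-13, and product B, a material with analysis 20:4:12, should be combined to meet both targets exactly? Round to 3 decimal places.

With a, b = lb per hectare of product A and product B:
K₂O: 0.13·a + 0.12·b = 88.9
N: 0.18·a + 0.2·b = 136.05
Eliminate a: (row1) − 0.13/0.18·(row2) → -0.0244444·b = -9.35833, so b = 382.8409.
Back-substitute: a = (88.9 − 0.12·382.8409) / 0.13 = 330.4545.

330.455 lb product A, 382.841 lb product B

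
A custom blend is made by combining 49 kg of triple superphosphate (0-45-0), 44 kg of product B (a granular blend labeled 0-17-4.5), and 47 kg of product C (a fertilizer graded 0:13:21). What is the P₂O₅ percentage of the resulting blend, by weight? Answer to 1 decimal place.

Total mass = 49 + 44 + 47 = 140 kg.
P₂O₅ mass = 45%×49 + 17%×44 + 13%×47 = 35.64 kg.
% P₂O₅ = 35.64 / 140 = 25.4571%.

25.5% P₂O₅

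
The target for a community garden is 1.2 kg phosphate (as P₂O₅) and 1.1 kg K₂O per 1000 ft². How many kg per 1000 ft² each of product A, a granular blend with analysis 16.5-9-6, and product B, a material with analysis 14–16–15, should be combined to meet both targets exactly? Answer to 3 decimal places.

Per-1000 ft² balance (a = product A, b = product B):
P₂O₅: 0.09·a + 0.16·b = 1.2
K₂O: 0.06·a + 0.15·b = 1.1
From row1: a = (1.2 − 0.16·b) / 0.09.
Into row2: 0.06·(1.2 − 0.16·b)/0.09 + 0.15·b = 1.1 → b = 6.92308, a = 1.02564.

1.026 kg product A, 6.923 kg product B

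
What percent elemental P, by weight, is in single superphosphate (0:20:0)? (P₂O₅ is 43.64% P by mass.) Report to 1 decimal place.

%P = 20 × 0.4364 = 8.728%.

8.7% P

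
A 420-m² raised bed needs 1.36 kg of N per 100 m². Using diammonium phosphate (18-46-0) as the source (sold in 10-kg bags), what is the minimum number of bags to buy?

Product per 100 m² = 1.36 / 18% = 7.55556 kg.
Total product = 7.55556 × 420 / 100 = 31.7333 kg.
Bags = ⌈31.7333 / 10⌉ = 4.

4 bags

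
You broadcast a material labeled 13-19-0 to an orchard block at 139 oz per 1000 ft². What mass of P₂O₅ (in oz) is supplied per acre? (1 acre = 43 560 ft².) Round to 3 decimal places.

1150.420 oz P₂O₅ per acre

P₂O₅ per 1000 ft² = 139 × 19% = 26.41 oz.
Convert to per acre: 26.41 × 43.56 = 1150.4196 oz.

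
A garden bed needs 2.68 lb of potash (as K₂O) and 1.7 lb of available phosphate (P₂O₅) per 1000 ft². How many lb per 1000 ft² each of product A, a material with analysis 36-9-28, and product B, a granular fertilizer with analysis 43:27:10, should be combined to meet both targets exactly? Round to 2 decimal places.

Let a = lb of product A, b = lb of product B (per 1000 ft²).
K₂O: 0.28·a + 0.1·b = 2.68
P₂O₅: 0.09·a + 0.27·b = 1.7
Solving simultaneously: a = 8.31231, b = 3.52553.

8.31 lb product A, 3.53 lb product B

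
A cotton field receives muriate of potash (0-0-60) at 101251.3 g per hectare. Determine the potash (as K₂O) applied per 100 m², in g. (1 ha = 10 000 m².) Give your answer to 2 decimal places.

607.51 g K₂O per hundred sq m

K₂O per hectare = 101251.3 × 60% = 60750.8 g.
Convert to per 100 m²: 60750.8 × 0.01 = 607.508 g.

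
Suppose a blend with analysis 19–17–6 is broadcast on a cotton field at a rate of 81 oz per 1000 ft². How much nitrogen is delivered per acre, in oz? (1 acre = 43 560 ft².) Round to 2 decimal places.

nitrogen per 1000 ft² = 81 × 19% = 15.39 oz.
Convert to per acre: 15.39 × 43.56 = 670.388 oz.

670.39 oz N per acre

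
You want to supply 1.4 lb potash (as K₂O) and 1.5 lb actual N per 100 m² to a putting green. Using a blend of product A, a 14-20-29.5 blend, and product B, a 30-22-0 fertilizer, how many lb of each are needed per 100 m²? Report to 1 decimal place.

Let a = lb of product A, b = lb of product B (per 100 m²).
K₂O: 0.295·a + 0·b = 1.4
N: 0.14·a + 0.3·b = 1.5
Eliminate a: (row1) − 0.295/0.14·(row2) → -0.632143·b = -1.76071, so b = 2.78531.
Back-substitute: a = (1.4 − 0·2.78531) / 0.295 = 4.74576.

4.7 lb product A, 2.8 lb product B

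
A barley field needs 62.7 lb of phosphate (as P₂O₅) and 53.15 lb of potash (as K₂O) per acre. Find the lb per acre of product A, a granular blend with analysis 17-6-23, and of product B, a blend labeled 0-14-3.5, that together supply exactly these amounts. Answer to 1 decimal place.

174.3 lb product A, 373.2 lb product B

With a, b = lb per acre of product A and product B:
P₂O₅: 0.06·a + 0.14·b = 62.7
K₂O: 0.23·a + 0.035·b = 53.15
Eliminate a: (row1) − 0.06/0.23·(row2) → 0.13087·b = 48.8348, so b = 373.156.
Back-substitute: a = (62.7 − 0.14·373.156) / 0.06 = 174.302.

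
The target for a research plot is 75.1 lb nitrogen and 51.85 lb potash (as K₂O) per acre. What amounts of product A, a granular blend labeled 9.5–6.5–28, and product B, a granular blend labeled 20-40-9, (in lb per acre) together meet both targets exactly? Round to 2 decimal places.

76.10 lb product A, 339.35 lb product B

With a, b = lb per acre of product A and product B:
N: 0.095·a + 0.2·b = 75.1
K₂O: 0.28·a + 0.09·b = 51.85
Solving simultaneously: a = 76.1012, b = 339.352.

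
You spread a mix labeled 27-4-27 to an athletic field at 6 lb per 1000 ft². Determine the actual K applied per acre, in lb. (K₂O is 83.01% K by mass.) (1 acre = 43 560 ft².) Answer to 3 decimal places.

58.578 lb K per acre

K₂O per 1000 ft² = 6 × 27% = 1.62 lb.
Elemental K = 1.62 × 0.8301 = 1.34476 lb per 1000 ft².
Convert to per acre: 1.34476 × 43.56 = 58.5778 lb.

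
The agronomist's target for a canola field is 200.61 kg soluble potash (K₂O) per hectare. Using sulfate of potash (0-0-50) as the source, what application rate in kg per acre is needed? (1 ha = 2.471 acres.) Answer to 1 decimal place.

162.4 kg of product per acre

Product per hectare = 200.61 / 50% = 401.22 kg.
Convert to per acre: 401.22 × 0.404694 = 162.372 kg.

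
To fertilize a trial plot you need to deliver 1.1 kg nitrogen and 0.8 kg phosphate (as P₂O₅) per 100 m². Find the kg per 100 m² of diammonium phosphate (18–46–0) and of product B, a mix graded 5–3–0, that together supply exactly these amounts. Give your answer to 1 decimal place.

With a, b = kg per 100 m² of diammonium phosphate and product B:
N: 0.18·a + 0.05·b = 1.1
P₂O₅: 0.46·a + 0.03·b = 0.8
From row1: a = (1.1 − 0.05·b) / 0.18.
Into row2: 0.46·(1.1 − 0.05·b)/0.18 + 0.03·b = 0.8 → b = 20.5682, a = 0.397727.

0.4 kg diammonium phosphate, 20.6 kg product B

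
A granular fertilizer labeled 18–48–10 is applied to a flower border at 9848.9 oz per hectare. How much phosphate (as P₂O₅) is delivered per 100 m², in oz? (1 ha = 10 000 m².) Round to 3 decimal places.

P₂O₅ per hectare = 9848.9 × 48% = 4727.47 oz.
Convert to per 100 m²: 4727.47 × 0.01 = 47.2747 oz.

47.275 oz P₂O₅ per hundred sq m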